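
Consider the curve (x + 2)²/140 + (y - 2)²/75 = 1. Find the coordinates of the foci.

Center (-2, 2). The larger denominator 140 sits under the x-term, so the major axis is horizontal; a² = 140, b² = 75.
c² = a² - b² = 140 - 75 = 65, so c = √65.
Foci lie on the horizontal axis through the center: (h ± c, k).

(-2 - √65, 2) and (-2 + √65, 2)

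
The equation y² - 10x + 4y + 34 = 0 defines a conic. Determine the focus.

Only y is squared. Complete the square in y: (y + 2)² = 10(x - 3).
Vertex (3, -2); 4p = 10 so p = 5/2. Opens right.
Focus is p units from the vertex along the axis: (h + p, k).

(11/2, -2)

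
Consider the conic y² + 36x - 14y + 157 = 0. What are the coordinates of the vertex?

Only y is squared. Complete the square in y: (y - 7)² = -36(x + 3).
Vertex (-3, 7); 4p = -36 so p = -9. Opens left.

(-3, 7)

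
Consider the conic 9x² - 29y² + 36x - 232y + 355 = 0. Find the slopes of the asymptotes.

Group the x- and y-terms: 9(x² + 4x) -29(y² + 8y) = -355
Complete the square: 9(x + 2)² -29(y + 4)² = -355 + 36 - 464 = -783
Dividing both sides by -783: (y + 4)²/27 - (x + 2)²/87 = 1
Hyperbola, center (-2, -4), transverse axis vertical; a² = 27, b² = 87.
For a vertical hyperbola the asymptotes have slope ±a/b.
Here that is ±3√3/√87 = ±3√29/29.

3√29/29 and -3√29/29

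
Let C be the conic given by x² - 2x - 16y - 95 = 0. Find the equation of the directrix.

y = -10

Only x is squared. Complete the square in x: (x - 1)² = 16(y + 6).
Vertex (1, -6); 4p = 16 so p = 4. Opens up.
Directrix is the horizontal line y = k − p = -6 − (4) = -10.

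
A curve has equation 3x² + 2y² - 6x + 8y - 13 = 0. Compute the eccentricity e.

Group: 3(x² - 2x) + 2(y² + 4y) = 13
Completing the square gives 3(x - 1)² + 2(y + 2)² = 13 + 3 + 8 = 24.
Divide through by 24 to get (x - 1)²/8 + (y + 2)²/12 = 1.
Ellipse, center (1, -2), major axis vertical; a² = 12, b² = 8.
c² = a² - b² = 4, so c = 2.
e = c/a = 2/2√3 = √3/3.

e = √3/3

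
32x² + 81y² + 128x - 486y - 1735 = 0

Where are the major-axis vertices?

Group: 32(x² + 4x) + 81(y² - 6y) = 1735
32(x + 2)² + 81(y - 3)² = 1735 + 128 + 729 = 2592
Dividing both sides by 2592: (x + 2)²/81 + (y - 3)²/32 = 1
Ellipse, center (-2, 3), major axis horizontal; a² = 81, b² = 32.
a = 9. Vertices at (h ± a, k).

(-11, 3) and (7, 3)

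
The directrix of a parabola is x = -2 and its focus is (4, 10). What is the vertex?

(1, 10)

The vertex is the midpoint between the focus and the directrix along the axis of symmetry.
Axis is horizontal (directrix is vertical). Vertex x-coordinate = (4 + (-2))/2 = 1; y-coordinate = 10.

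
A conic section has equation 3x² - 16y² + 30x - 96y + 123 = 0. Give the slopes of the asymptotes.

Collect terms: 3(x² + 10x) -16(y² + 6y) = -123
Complete the square: 3(x + 5)² -16(y + 3)² = -123 + 75 - 144 = -192
Dividing both sides by -192: (y + 3)²/12 - (x + 5)²/64 = 1
Hyperbola, center (-5, -3), transverse axis vertical; a² = 12, b² = 64.
For a vertical hyperbola the asymptotes have slope ±a/b.
Here that is ±2√3/8 = ±√3/4.

√3/4 and -√3/4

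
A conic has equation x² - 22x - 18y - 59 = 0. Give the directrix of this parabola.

y = -29/2

Only x is squared. Complete the square in x: (x - 11)² = 18(y + 10).
Vertex (11, -10); 4p = 18 so p = 9/2. Opens up.
Directrix is the horizontal line y = k − p = -10 − (9/2) = -29/2.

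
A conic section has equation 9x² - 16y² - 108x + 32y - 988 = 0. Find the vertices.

Group the x- and y-terms: 9(x² - 12x) -16(y² - 2y) = 988
9(x - 6)² -16(y - 1)² = 988 + 324 - 16 = 1296
Divide by 1296: (x - 6)²/144 - (y - 1)²/81 = 1
Hyperbola, center (6, 1), transverse axis horizontal; a² = 144, b² = 81.
a = 12. Vertices at (h ± a, k).

(-6, 1) and (18, 1)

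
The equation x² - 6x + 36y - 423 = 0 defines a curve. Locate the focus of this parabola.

(3, 3)

Only x is squared. Complete the square in x: (x - 3)² = -36(y - 12).
Vertex (3, 12); 4p = -36 so p = -9. Opens down.
Focus is p units from the vertex along the axis: (h, k + p).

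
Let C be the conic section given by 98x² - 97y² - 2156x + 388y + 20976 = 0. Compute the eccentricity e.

e = √390/14

Group: 98(x² - 22x) -97(y² - 4y) = -20976
Complete the square in x and y: 98(x - 11)² -97(y - 2)² = -20976 + 11858 - 388 = -9506
Divide by -9506: (y - 2)²/98 - (x - 11)²/97 = 1
Hyperbola, center (11, 2), transverse axis vertical; a² = 98, b² = 97.
c² = a² + b² = 195, so c = √195.
e = c/a = √195/7√2 = √390/14.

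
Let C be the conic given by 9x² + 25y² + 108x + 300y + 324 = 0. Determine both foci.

(-14, -6) and (2, -6)

9(x² + 12x) + 25(y² + 12y) = -324
Completing the square gives 9(x + 6)² + 25(y + 6)² = -324 + 324 + 900 = 900.
Divide by 900: (x + 6)²/100 + (y + 6)²/36 = 1
Ellipse, center (-6, -6), major axis horizontal; a² = 100, b² = 36.
c² = a² - b² = 100 - 36 = 64, so c = 8.
Foci lie on the horizontal axis through the center: (h ± c, k).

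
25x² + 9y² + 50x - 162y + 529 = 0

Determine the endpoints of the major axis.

Group the x- and y-terms: 25(x² + 2x) + 9(y² - 18y) = -529
Completing the square gives 25(x + 1)² + 9(y - 9)² = -529 + 25 + 729 = 225.
Divide through by 225 to get (x + 1)²/9 + (y - 9)²/25 = 1.
Ellipse, center (-1, 9), major axis vertical; a² = 25, b² = 9.
a = 5. Vertices at (h, k ± a).

(-1, 4) and (-1, 14)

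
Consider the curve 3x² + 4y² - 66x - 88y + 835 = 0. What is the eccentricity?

e = 1/2

3(x² - 22x) + 4(y² - 22y) = -835
Completing the square gives 3(x - 11)² + 4(y - 11)² = -835 + 363 + 484 = 12.
Divide through by 12 to get (x - 11)²/4 + (y - 11)²/3 = 1.
Ellipse, center (11, 11), major axis horizontal; a² = 4, b² = 3.
c² = a² - b² = 1, so c = 1.
e = c/a = 1/2.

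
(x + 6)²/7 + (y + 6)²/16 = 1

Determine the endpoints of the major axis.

Center (-6, -6). The larger denominator 16 sits under the y-term, so the major axis is vertical; a² = 16, b² = 7.
a = 4. Vertices at (h, k ± a).

(-6, -10) and (-6, -2)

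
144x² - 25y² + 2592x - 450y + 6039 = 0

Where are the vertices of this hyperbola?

(-14, -9) and (-4, -9)

Collect terms: 144(x² + 18x) -25(y² + 18y) = -6039
Complete the square in x and y: 144(x + 9)² -25(y + 9)² = -6039 + 11664 - 2025 = 3600
Dividing both sides by 3600: (x + 9)²/25 - (y + 9)²/144 = 1
Hyperbola, center (-9, -9), transverse axis horizontal; a² = 25, b² = 144.
a = 5. Vertices at (h ± a, k).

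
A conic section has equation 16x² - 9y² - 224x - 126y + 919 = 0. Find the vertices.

(7, -15) and (7, 1)

Collect terms: 16(x² - 14x) -9(y² + 14y) = -919
Completing the square gives 16(x - 7)² -9(y + 7)² = -919 + 784 - 441 = -576.
Divide through by -576 to get (y + 7)²/64 - (x - 7)²/36 = 1.
Hyperbola, center (7, -7), transverse axis vertical; a² = 64, b² = 36.
a = 8. Vertices at (h, k ± a).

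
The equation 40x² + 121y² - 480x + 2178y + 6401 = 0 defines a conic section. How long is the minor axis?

40(x² - 12x) + 121(y² + 18y) = -6401
Complete the square in x and y: 40(x - 6)² + 121(y + 9)² = -6401 + 1440 + 9801 = 4840
Divide through by 4840 to get (x - 6)²/121 + (y + 9)²/40 = 1.
Ellipse, center (6, -9), major axis horizontal; a² = 121, b² = 40.
b² = 40 so b = 2√10; the minor axis has length 2b = 4√10.

4√10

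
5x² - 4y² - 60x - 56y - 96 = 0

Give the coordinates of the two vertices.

(2, -7) and (10, -7)

Group the x- and y-terms: 5(x² - 12x) -4(y² + 14y) = 96
Complete the square in x and y: 5(x - 6)² -4(y + 7)² = 96 + 180 - 196 = 80
Divide through by 80 to get (x - 6)²/16 - (y + 7)²/20 = 1.
Hyperbola, center (6, -7), transverse axis horizontal; a² = 16, b² = 20.
a = 4. Vertices at (h ± a, k).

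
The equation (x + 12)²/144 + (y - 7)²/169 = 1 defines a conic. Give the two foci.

(-12, 2) and (-12, 12)

Center (-12, 7). The larger denominator 169 sits under the y-term, so the major axis is vertical; a² = 169, b² = 144.
c² = a² - b² = 169 - 144 = 25, so c = 5.
Foci lie on the vertical axis through the center: (h, k ± c).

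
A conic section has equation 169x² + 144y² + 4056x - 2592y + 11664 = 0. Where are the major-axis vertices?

(-12, -4) and (-12, 22)

Rearranging, 169(x² + 24x) + 144(y² - 18y) = -11664.
169(x + 12)² + 144(y - 9)² = -11664 + 24336 + 11664 = 24336
Divide through by 24336 to get (x + 12)²/144 + (y - 9)²/169 = 1.
Ellipse, center (-12, 9), major axis vertical; a² = 169, b² = 144.
a = 13. Vertices at (h, k ± a).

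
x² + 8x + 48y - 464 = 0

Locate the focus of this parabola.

Only x is squared. Complete the square in x: (x + 4)² = -48(y - 10).
Vertex (-4, 10); 4p = -48 so p = -12. Opens down.
Focus is p units from the vertex along the axis: (h, k + p).

(-4, -2)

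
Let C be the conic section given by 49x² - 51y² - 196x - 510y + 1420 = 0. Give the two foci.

(2, -15) and (2, 5)

Group: 49(x² - 4x) -51(y² + 10y) = -1420
Completing the square gives 49(x - 2)² -51(y + 5)² = -1420 + 196 - 1275 = -2499.
Divide by -2499: (y + 5)²/49 - (x - 2)²/51 = 1
Hyperbola, center (2, -5), transverse axis vertical; a² = 49, b² = 51.
c² = a² + b² = 49 + 51 = 100, so c = 10.
Foci lie on the vertical axis through the center: (h, k ± c).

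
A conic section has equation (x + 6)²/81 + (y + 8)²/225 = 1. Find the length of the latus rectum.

54/5

Center (-6, -8). The larger denominator 225 sits under the y-term, so the major axis is vertical; a² = 225, b² = 81.
Latus rectum length = 2b²/a = 2·81/15 = 54/5.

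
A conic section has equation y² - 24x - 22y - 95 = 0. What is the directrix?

x = -15

Only y is squared. Complete the square in y: (y - 11)² = 24(x + 9).
Vertex (-9, 11); 4p = 24 so p = 6. Opens right.
Directrix is the vertical line x = h − p = -9 − (6) = -15.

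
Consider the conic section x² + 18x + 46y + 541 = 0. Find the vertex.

Only x is squared. Complete the square in x: (x + 9)² = -46(y + 10).
Vertex (-9, -10); 4p = -46 so p = -23/2. Opens down.

(-9, -10)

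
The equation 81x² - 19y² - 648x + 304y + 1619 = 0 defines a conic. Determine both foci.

Group the x- and y-terms: 81(x² - 8x) -19(y² - 16y) = -1619
Completing the square gives 81(x - 4)² -19(y - 8)² = -1619 + 1296 - 1216 = -1539.
Dividing both sides by -1539: (y - 8)²/81 - (x - 4)²/19 = 1
Hyperbola, center (4, 8), transverse axis vertical; a² = 81, b² = 19.
c² = a² + b² = 81 + 19 = 100, so c = 10.
Foci lie on the vertical axis through the center: (h, k ± c).

(4, -2) and (4, 18)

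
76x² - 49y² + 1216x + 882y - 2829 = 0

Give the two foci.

Rearranging, 76(x² + 16x) -49(y² - 18y) = 2829.
Complete the square in x and y: 76(x + 8)² -49(y - 9)² = 2829 + 4864 - 3969 = 3724
Divide by 3724: (x + 8)²/49 - (y - 9)²/76 = 1
Hyperbola, center (-8, 9), transverse axis horizontal; a² = 49, b² = 76.
c² = a² + b² = 49 + 76 = 125, so c = 5√5.
Foci lie on the horizontal axis through the center: (h ± c, k).

(-8 - 5√5, 9) and (-8 + 5√5, 9)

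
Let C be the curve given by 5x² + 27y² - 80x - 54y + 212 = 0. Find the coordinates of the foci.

(8 - √22, 1) and (8 + √22, 1)

Group: 5(x² - 16x) + 27(y² - 2y) = -212
5(x - 8)² + 27(y - 1)² = -212 + 320 + 27 = 135
Divide by 135: (x - 8)²/27 + (y - 1)²/5 = 1
Ellipse, center (8, 1), major axis horizontal; a² = 27, b² = 5.
c² = a² - b² = 27 - 5 = 22, so c = √22.
Foci lie on the horizontal axis through the center: (h ± c, k).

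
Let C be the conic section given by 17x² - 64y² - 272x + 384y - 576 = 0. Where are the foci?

(-1, 3) and (17, 3)

Collect terms: 17(x² - 16x) -64(y² - 6y) = 576
Complete the square: 17(x - 8)² -64(y - 3)² = 576 + 1088 - 576 = 1088
Divide through by 1088 to get (x - 8)²/64 - (y - 3)²/17 = 1.
Hyperbola, center (8, 3), transverse axis horizontal; a² = 64, b² = 17.
c² = a² + b² = 64 + 17 = 81, so c = 9.
Foci lie on the horizontal axis through the center: (h ± c, k).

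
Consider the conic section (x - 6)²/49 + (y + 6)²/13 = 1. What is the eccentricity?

Center (6, -6). The larger denominator 49 sits under the x-term, so the major axis is horizontal; a² = 49, b² = 13.
c² = a² - b² = 36, so c = 6.
e = c/a = 6/7.

e = 6/7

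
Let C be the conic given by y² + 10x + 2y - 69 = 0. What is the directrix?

Only y is squared. Complete the square in y: (y + 1)² = -10(x - 7).
Vertex (7, -1); 4p = -10 so p = -5/2. Opens left.
Directrix is the vertical line x = h − p = 7 − (-5/2) = 19/2.

x = 19/2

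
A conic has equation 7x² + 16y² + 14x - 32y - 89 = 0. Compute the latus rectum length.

7/2

7(x² + 2x) + 16(y² - 2y) = 89
7(x + 1)² + 16(y - 1)² = 89 + 7 + 16 = 112
Divide by 112: (x + 1)²/16 + (y - 1)²/7 = 1
Ellipse, center (-1, 1), major axis horizontal; a² = 16, b² = 7.
Latus rectum length = 2b²/a = 2·7/4 = 7/2.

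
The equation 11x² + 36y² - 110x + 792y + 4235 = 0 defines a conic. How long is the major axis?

Group: 11(x² - 10x) + 36(y² + 22y) = -4235
Complete the square in x and y: 11(x - 5)² + 36(y + 11)² = -4235 + 275 + 4356 = 396
Divide by 396: (x - 5)²/36 + (y + 11)²/11 = 1
Ellipse, center (5, -11), major axis horizontal; a² = 36, b² = 11.
a² = 36 so a = 6; the major axis has length 2a = 12.

12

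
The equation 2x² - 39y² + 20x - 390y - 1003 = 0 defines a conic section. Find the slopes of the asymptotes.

√78/39 and -√78/39

Group: 2(x² + 10x) -39(y² + 10y) = 1003
Completing the square gives 2(x + 5)² -39(y + 5)² = 1003 + 50 - 975 = 78.
Dividing both sides by 78: (x + 5)²/39 - (y + 5)²/2 = 1
Hyperbola, center (-5, -5), transverse axis horizontal; a² = 39, b² = 2.
For a horizontal hyperbola the asymptotes have slope ±b/a.
Here that is ±√2/√39 = ±√78/39.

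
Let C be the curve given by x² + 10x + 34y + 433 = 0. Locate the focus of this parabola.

Only x is squared. Complete the square in x: (x + 5)² = -34(y + 12).
Vertex (-5, -12); 4p = -34 so p = -17/2. Opens down.
Focus is p units from the vertex along the axis: (h, k + p).

(-5, -41/2)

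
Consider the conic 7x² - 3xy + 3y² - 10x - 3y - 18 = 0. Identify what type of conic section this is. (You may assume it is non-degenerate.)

A = 7, B = -3, C = 3.
Discriminant B² − 4AC = (-3)² − 4·7·3 = -75.
B² − 4AC < 0 ⇒ ellipse.

ellipse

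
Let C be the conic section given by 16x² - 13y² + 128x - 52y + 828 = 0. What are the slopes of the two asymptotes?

4√13/13 and -4√13/13

Group: 16(x² + 8x) -13(y² + 4y) = -828
16(x + 4)² -13(y + 2)² = -828 + 256 - 52 = -624
Divide through by -624 to get (y + 2)²/48 - (x + 4)²/39 = 1.
Hyperbola, center (-4, -2), transverse axis vertical; a² = 48, b² = 39.
For a vertical hyperbola the asymptotes have slope ±a/b.
Here that is ±4√3/√39 = ±4√13/13.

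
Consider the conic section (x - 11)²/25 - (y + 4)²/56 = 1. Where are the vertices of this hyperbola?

(6, -4) and (16, -4)

Center (11, -4). The positive term is the x-term, so the transverse axis is horizontal; a² = 25, b² = 56.
a = 5. Vertices at (h ± a, k).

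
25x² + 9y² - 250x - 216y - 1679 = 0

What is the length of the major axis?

40

Group: 25(x² - 10x) + 9(y² - 24y) = 1679
Complete the square: 25(x - 5)² + 9(y - 12)² = 1679 + 625 + 1296 = 3600
Divide by 3600: (x - 5)²/144 + (y - 12)²/400 = 1
Ellipse, center (5, 12), major axis vertical; a² = 400, b² = 144.
a² = 400 so a = 20; the major axis has length 2a = 40.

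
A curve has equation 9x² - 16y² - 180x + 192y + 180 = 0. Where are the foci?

Group the x- and y-terms: 9(x² - 20x) -16(y² - 12y) = -180
Complete the square in x and y: 9(x - 10)² -16(y - 6)² = -180 + 900 - 576 = 144
Dividing both sides by 144: (x - 10)²/16 - (y - 6)²/9 = 1
Hyperbola, center (10, 6), transverse axis horizontal; a² = 16, b² = 9.
c² = a² + b² = 16 + 9 = 25, so c = 5.
Foci lie on the horizontal axis through the center: (h ± c, k).

(5, 6) and (15, 6)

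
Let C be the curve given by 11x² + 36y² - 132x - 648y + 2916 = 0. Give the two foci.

(1, 9) and (11, 9)

11(x² - 12x) + 36(y² - 18y) = -2916
Complete the square in x and y: 11(x - 6)² + 36(y - 9)² = -2916 + 396 + 2916 = 396
Divide through by 396 to get (x - 6)²/36 + (y - 9)²/11 = 1.
Ellipse, center (6, 9), major axis horizontal; a² = 36, b² = 11.
c² = a² - b² = 36 - 11 = 25, so c = 5.
Foci lie on the horizontal axis through the center: (h ± c, k).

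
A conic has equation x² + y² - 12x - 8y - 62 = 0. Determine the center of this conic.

Group the x- and y-terms: (x² - 12x) + (y² - 8y) = 62
(x - 6)² + (y - 4)² = 62 + 36 + 16 = 114
So (x - 6)² + (y - 4)² = 114.
Circle centered at (6, 4) with r² = 114.

(6, 4)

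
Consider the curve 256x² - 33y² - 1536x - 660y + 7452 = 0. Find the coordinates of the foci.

(3, -27) and (3, 7)

Group the x- and y-terms: 256(x² - 6x) -33(y² + 20y) = -7452
Complete the square: 256(x - 3)² -33(y + 10)² = -7452 + 2304 - 3300 = -8448
Dividing both sides by -8448: (y + 10)²/256 - (x - 3)²/33 = 1
Hyperbola, center (3, -10), transverse axis vertical; a² = 256, b² = 33.
c² = a² + b² = 256 + 33 = 289, so c = 17.
Foci lie on the vertical axis through the center: (h, k ± c).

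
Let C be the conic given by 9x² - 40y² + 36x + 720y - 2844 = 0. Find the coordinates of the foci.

(-2, 2) and (-2, 16)

Collect terms: 9(x² + 4x) -40(y² - 18y) = 2844
Completing the square gives 9(x + 2)² -40(y - 9)² = 2844 + 36 - 3240 = -360.
Dividing both sides by -360: (y - 9)²/9 - (x + 2)²/40 = 1
Hyperbola, center (-2, 9), transverse axis vertical; a² = 9, b² = 40.
c² = a² + b² = 9 + 40 = 49, so c = 7.
Foci lie on the vertical axis through the center: (h, k ± c).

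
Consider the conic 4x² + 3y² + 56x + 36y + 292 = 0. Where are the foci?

(-7, -7) and (-7, -5)

Group the x- and y-terms: 4(x² + 14x) + 3(y² + 12y) = -292
4(x + 7)² + 3(y + 6)² = -292 + 196 + 108 = 12
Divide by 12: (x + 7)²/3 + (y + 6)²/4 = 1
Ellipse, center (-7, -6), major axis vertical; a² = 4, b² = 3.
c² = a² - b² = 4 - 3 = 1, so c = 1.
Foci lie on the vertical axis through the center: (h, k ± c).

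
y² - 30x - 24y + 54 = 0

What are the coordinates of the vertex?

Only y is squared. Complete the square in y: (y - 12)² = 30(x + 3).
Vertex (-3, 12); 4p = 30 so p = 15/2. Opens right.

(-3, 12)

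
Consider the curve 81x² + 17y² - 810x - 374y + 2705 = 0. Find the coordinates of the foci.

(5, 3) and (5, 19)

Group: 81(x² - 10x) + 17(y² - 22y) = -2705
Complete the square: 81(x - 5)² + 17(y - 11)² = -2705 + 2025 + 2057 = 1377
Dividing both sides by 1377: (x - 5)²/17 + (y - 11)²/81 = 1
Ellipse, center (5, 11), major axis vertical; a² = 81, b² = 17.
c² = a² - b² = 81 - 17 = 64, so c = 8.
Foci lie on the vertical axis through the center: (h, k ± c).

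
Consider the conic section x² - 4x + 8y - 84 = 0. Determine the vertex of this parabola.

(2, 11)

Only x is squared. Complete the square in x: (x - 2)² = -8(y - 11).
Vertex (2, 11); 4p = -8 so p = -2. Opens down.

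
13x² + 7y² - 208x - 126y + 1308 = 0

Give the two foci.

13(x² - 16x) + 7(y² - 18y) = -1308
Completing the square gives 13(x - 8)² + 7(y - 9)² = -1308 + 832 + 567 = 91.
Divide through by 91 to get (x - 8)²/7 + (y - 9)²/13 = 1.
Ellipse, center (8, 9), major axis vertical; a² = 13, b² = 7.
c² = a² - b² = 13 - 7 = 6, so c = √6.
Foci lie on the vertical axis through the center: (h, k ± c).

(8, 9 - √6) and (8, 9 + √6)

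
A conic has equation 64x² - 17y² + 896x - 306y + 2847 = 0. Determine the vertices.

(-7, -17) and (-7, -1)

Group: 64(x² + 14x) -17(y² + 18y) = -2847
Completing the square gives 64(x + 7)² -17(y + 9)² = -2847 + 3136 - 1377 = -1088.
Divide by -1088: (y + 9)²/64 - (x + 7)²/17 = 1
Hyperbola, center (-7, -9), transverse axis vertical; a² = 64, b² = 17.
a = 8. Vertices at (h, k ± a).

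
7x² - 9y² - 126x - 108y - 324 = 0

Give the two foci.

Group: 7(x² - 18x) -9(y² + 12y) = 324
Completing the square gives 7(x - 9)² -9(y + 6)² = 324 + 567 - 324 = 567.
Divide by 567: (x - 9)²/81 - (y + 6)²/63 = 1
Hyperbola, center (9, -6), transverse axis horizontal; a² = 81, b² = 63.
c² = a² + b² = 81 + 63 = 144, so c = 12.
Foci lie on the horizontal axis through the center: (h ± c, k).

(-3, -6) and (21, -6)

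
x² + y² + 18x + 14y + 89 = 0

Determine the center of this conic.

Collect terms: (x² + 18x) + (y² + 14y) = -89
(x + 9)² + (y + 7)² = -89 + 81 + 49 = 41
So (x + 9)² + (y + 7)² = 41.
Circle centered at (-9, -7) with r² = 41.

(-9, -7)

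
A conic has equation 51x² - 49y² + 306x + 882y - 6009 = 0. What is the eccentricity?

Group the x- and y-terms: 51(x² + 6x) -49(y² - 18y) = 6009
Completing the square gives 51(x + 3)² -49(y - 9)² = 6009 + 459 - 3969 = 2499.
Divide by 2499: (x + 3)²/49 - (y - 9)²/51 = 1
Hyperbola, center (-3, 9), transverse axis horizontal; a² = 49, b² = 51.
c² = a² + b² = 100, so c = 10.
e = c/a = 10/7.

e = 10/7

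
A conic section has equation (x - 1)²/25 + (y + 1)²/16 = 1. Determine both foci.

(-2, -1) and (4, -1)

Center (1, -1). The larger denominator 25 sits under the x-term, so the major axis is horizontal; a² = 25, b² = 16.
c² = a² - b² = 25 - 16 = 9, so c = 3.
Foci lie on the horizontal axis through the center: (h ± c, k).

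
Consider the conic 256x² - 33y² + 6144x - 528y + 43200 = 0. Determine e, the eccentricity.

Rearranging, 256(x² + 24x) -33(y² + 16y) = -43200.
256(x + 12)² -33(y + 8)² = -43200 + 36864 - 2112 = -8448
Divide by -8448: (y + 8)²/256 - (x + 12)²/33 = 1
Hyperbola, center (-12, -8), transverse axis vertical; a² = 256, b² = 33.
c² = a² + b² = 289, so c = 17.
e = c/a = 17/16.

e = 17/16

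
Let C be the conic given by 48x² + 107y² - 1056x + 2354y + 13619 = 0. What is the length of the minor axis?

8√3

Rearranging, 48(x² - 22x) + 107(y² + 22y) = -13619.
Complete the square: 48(x - 11)² + 107(y + 11)² = -13619 + 5808 + 12947 = 5136
Divide by 5136: (x - 11)²/107 + (y + 11)²/48 = 1
Ellipse, center (11, -11), major axis horizontal; a² = 107, b² = 48.
b² = 48 so b = 4√3; the minor axis has length 2b = 8√3.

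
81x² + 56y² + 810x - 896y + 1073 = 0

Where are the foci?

81(x² + 10x) + 56(y² - 16y) = -1073
Complete the square: 81(x + 5)² + 56(y - 8)² = -1073 + 2025 + 3584 = 4536
Divide by 4536: (x + 5)²/56 + (y - 8)²/81 = 1
Ellipse, center (-5, 8), major axis vertical; a² = 81, b² = 56.
c² = a² - b² = 81 - 56 = 25, so c = 5.
Foci lie on the vertical axis through the center: (h, k ± c).

(-5, 3) and (-5, 13)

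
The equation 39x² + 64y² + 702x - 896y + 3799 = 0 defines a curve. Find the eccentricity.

Group the x- and y-terms: 39(x² + 18x) + 64(y² - 14y) = -3799
Complete the square in x and y: 39(x + 9)² + 64(y - 7)² = -3799 + 3159 + 3136 = 2496
Divide by 2496: (x + 9)²/64 + (y - 7)²/39 = 1
Ellipse, center (-9, 7), major axis horizontal; a² = 64, b² = 39.
c² = a² - b² = 25, so c = 5.
e = c/a = 5/8.

e = 5/8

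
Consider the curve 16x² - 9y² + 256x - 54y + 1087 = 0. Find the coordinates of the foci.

(-8, -8) and (-8, 2)

Collect terms: 16(x² + 16x) -9(y² + 6y) = -1087
Complete the square: 16(x + 8)² -9(y + 3)² = -1087 + 1024 - 81 = -144
Divide through by -144 to get (y + 3)²/16 - (x + 8)²/9 = 1.
Hyperbola, center (-8, -3), transverse axis vertical; a² = 16, b² = 9.
c² = a² + b² = 16 + 9 = 25, so c = 5.
Foci lie on the vertical axis through the center: (h, k ± c).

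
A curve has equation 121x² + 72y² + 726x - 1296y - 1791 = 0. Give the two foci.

(-3, 2) and (-3, 16)

Collect terms: 121(x² + 6x) + 72(y² - 18y) = 1791
Completing the square gives 121(x + 3)² + 72(y - 9)² = 1791 + 1089 + 5832 = 8712.
Dividing both sides by 8712: (x + 3)²/72 + (y - 9)²/121 = 1
Ellipse, center (-3, 9), major axis vertical; a² = 121, b² = 72.
c² = a² - b² = 121 - 72 = 49, so c = 7.
Foci lie on the vertical axis through the center: (h, k ± c).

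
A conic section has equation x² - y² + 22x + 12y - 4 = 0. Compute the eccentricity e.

Group the x- and y-terms: (x² + 22x) -(y² - 12y) = 4
Complete the square in x and y: (x + 11)² -(y - 6)² = 4 + 121 - 36 = 89
Divide by 89: (x + 11)²/89 - (y - 6)²/89 = 1
Hyperbola, center (-11, 6), transverse axis horizontal; a² = 89, b² = 89.
c² = a² + b² = 178, so c = √178.
e = c/a = √178/√89 = √2.

e = √2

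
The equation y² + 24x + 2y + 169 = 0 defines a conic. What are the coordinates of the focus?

Only y is squared. Complete the square in y: (y + 1)² = -24(x + 7).
Vertex (-7, -1); 4p = -24 so p = -6. Opens left.
Focus is p units from the vertex along the axis: (h + p, k).

(-13, -1)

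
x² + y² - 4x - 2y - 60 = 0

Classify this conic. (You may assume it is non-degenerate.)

No xy term. Coefficients of x² and y² are A = 1, C = 1.
A = C (same sign) ⇒ circle.

circle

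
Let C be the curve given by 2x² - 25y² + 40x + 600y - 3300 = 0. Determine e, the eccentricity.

e = 3√6/2

Collect terms: 2(x² + 20x) -25(y² - 24y) = 3300
Completing the square gives 2(x + 10)² -25(y - 12)² = 3300 + 200 - 3600 = -100.
Divide by -100: (y - 12)²/4 - (x + 10)²/50 = 1
Hyperbola, center (-10, 12), transverse axis vertical; a² = 4, b² = 50.
c² = a² + b² = 54, so c = 3√6.
e = c/a = 3√6/2.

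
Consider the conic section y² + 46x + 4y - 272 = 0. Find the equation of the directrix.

Only y is squared. Complete the square in y: (y + 2)² = -46(x - 6).
Vertex (6, -2); 4p = -46 so p = -23/2. Opens left.
Directrix is the vertical line x = h − p = 6 − (-23/2) = 35/2.

x = 35/2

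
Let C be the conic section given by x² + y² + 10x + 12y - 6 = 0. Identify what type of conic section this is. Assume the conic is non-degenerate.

circle

No xy term. Coefficients of x² and y² are A = 1, C = 1.
A = C (same sign) ⇒ circle.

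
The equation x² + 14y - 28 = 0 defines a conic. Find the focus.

(0, -3/2)

Only x is squared. Complete the square in x: x² = -14(y - 2).
Vertex (0, 2); 4p = -14 so p = -7/2. Opens down.
Focus is p units from the vertex along the axis: (h, k + p).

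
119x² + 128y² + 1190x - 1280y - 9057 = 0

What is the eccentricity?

e = 3√2/16

Collect terms: 119(x² + 10x) + 128(y² - 10y) = 9057
119(x + 5)² + 128(y - 5)² = 9057 + 2975 + 3200 = 15232
Divide through by 15232 to get (x + 5)²/128 + (y - 5)²/119 = 1.
Ellipse, center (-5, 5), major axis horizontal; a² = 128, b² = 119.
c² = a² - b² = 9, so c = 3.
e = c/a = 3/8√2 = 3√2/16.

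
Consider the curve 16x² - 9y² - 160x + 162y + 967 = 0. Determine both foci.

(5, -6) and (5, 24)

Collect terms: 16(x² - 10x) -9(y² - 18y) = -967
Complete the square in x and y: 16(x - 5)² -9(y - 9)² = -967 + 400 - 729 = -1296
Divide through by -1296 to get (y - 9)²/144 - (x - 5)²/81 = 1.
Hyperbola, center (5, 9), transverse axis vertical; a² = 144, b² = 81.
c² = a² + b² = 144 + 81 = 225, so c = 15.
Foci lie on the vertical axis through the center: (h, k ± c).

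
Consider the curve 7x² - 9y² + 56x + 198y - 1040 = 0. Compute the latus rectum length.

14/3

Group the x- and y-terms: 7(x² + 8x) -9(y² - 22y) = 1040
7(x + 4)² -9(y - 11)² = 1040 + 112 - 1089 = 63
Dividing both sides by 63: (x + 4)²/9 - (y - 11)²/7 = 1
Hyperbola, center (-4, 11), transverse axis horizontal; a² = 9, b² = 7.
Latus rectum length = 2b²/a = 2·7/3 = 14/3.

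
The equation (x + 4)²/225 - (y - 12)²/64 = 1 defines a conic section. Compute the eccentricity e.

e = 17/15

Center (-4, 12). The positive term is the x-term, so the transverse axis is horizontal; a² = 225, b² = 64.
c² = a² + b² = 289, so c = 17.
e = c/a = 17/15.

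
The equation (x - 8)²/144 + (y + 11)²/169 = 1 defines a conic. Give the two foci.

Center (8, -11). The larger denominator 169 sits under the y-term, so the major axis is vertical; a² = 169, b² = 144.
c² = a² - b² = 169 - 144 = 25, so c = 5.
Foci lie on the vertical axis through the center: (h, k ± c).

(8, -16) and (8, -6)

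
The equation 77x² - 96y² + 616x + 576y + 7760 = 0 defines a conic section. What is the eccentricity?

Group the x- and y-terms: 77(x² + 8x) -96(y² - 6y) = -7760
Complete the square: 77(x + 4)² -96(y - 3)² = -7760 + 1232 - 864 = -7392
Dividing both sides by -7392: (y - 3)²/77 - (x + 4)²/96 = 1
Hyperbola, center (-4, 3), transverse axis vertical; a² = 77, b² = 96.
c² = a² + b² = 173, so c = √173.
e = c/a = √173/√77 = √13321/77.

e = √13321/77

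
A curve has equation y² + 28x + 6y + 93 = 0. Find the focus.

(-10, -3)

Only y is squared. Complete the square in y: (y + 3)² = -28(x + 3).
Vertex (-3, -3); 4p = -28 so p = -7. Opens left.
Focus is p units from the vertex along the axis: (h + p, k).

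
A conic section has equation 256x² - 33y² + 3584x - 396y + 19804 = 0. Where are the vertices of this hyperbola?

Group the x- and y-terms: 256(x² + 14x) -33(y² + 12y) = -19804
Completing the square gives 256(x + 7)² -33(y + 6)² = -19804 + 12544 - 1188 = -8448.
Divide by -8448: (y + 6)²/256 - (x + 7)²/33 = 1
Hyperbola, center (-7, -6), transverse axis vertical; a² = 256, b² = 33.
a = 16. Vertices at (h, k ± a).

(-7, -22) and (-7, 10)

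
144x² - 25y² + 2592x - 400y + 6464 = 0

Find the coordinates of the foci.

(-22, -8) and (4, -8)

Group the x- and y-terms: 144(x² + 18x) -25(y² + 16y) = -6464
Complete the square: 144(x + 9)² -25(y + 8)² = -6464 + 11664 - 1600 = 3600
Divide by 3600: (x + 9)²/25 - (y + 8)²/144 = 1
Hyperbola, center (-9, -8), transverse axis horizontal; a² = 25, b² = 144.
c² = a² + b² = 25 + 144 = 169, so c = 13.
Foci lie on the horizontal axis through the center: (h ± c, k).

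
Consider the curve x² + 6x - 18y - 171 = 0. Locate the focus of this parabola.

(-3, -11/2)

Only x is squared. Complete the square in x: (x + 3)² = 18(y + 10).
Vertex (-3, -10); 4p = 18 so p = 9/2. Opens up.
Focus is p units from the vertex along the axis: (h, k + p).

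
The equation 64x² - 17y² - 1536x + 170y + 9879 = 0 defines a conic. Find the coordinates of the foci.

Group the x- and y-terms: 64(x² - 24x) -17(y² - 10y) = -9879
Complete the square: 64(x - 12)² -17(y - 5)² = -9879 + 9216 - 425 = -1088
Divide by -1088: (y - 5)²/64 - (x - 12)²/17 = 1
Hyperbola, center (12, 5), transverse axis vertical; a² = 64, b² = 17.
c² = a² + b² = 64 + 17 = 81, so c = 9.
Foci lie on the vertical axis through the center: (h, k ± c).

(12, -4) and (12, 14)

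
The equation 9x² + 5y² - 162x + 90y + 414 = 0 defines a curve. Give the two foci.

(9, -17) and (9, -1)

9(x² - 18x) + 5(y² + 18y) = -414
Completing the square gives 9(x - 9)² + 5(y + 9)² = -414 + 729 + 405 = 720.
Divide through by 720 to get (x - 9)²/80 + (y + 9)²/144 = 1.
Ellipse, center (9, -9), major axis vertical; a² = 144, b² = 80.
c² = a² - b² = 144 - 80 = 64, so c = 8.
Foci lie on the vertical axis through the center: (h, k ± c).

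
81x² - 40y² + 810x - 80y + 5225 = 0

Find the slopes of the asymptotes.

9√10/20 and -9√10/20

Rearranging, 81(x² + 10x) -40(y² + 2y) = -5225.
Complete the square: 81(x + 5)² -40(y + 1)² = -5225 + 2025 - 40 = -3240
Divide by -3240: (y + 1)²/81 - (x + 5)²/40 = 1
Hyperbola, center (-5, -1), transverse axis vertical; a² = 81, b² = 40.
For a vertical hyperbola the asymptotes have slope ±a/b.
Here that is ±9/2√10 = ±9√10/20.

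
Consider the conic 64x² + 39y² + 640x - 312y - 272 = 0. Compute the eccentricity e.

Collect terms: 64(x² + 10x) + 39(y² - 8y) = 272
Completing the square gives 64(x + 5)² + 39(y - 4)² = 272 + 1600 + 624 = 2496.
Divide by 2496: (x + 5)²/39 + (y - 4)²/64 = 1
Ellipse, center (-5, 4), major axis vertical; a² = 64, b² = 39.
c² = a² - b² = 25, so c = 5.
e = c/a = 5/8.

e = 5/8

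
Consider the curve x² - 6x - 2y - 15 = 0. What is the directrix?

Only x is squared. Complete the square in x: (x - 3)² = 2(y + 12).
Vertex (3, -12); 4p = 2 so p = 1/2. Opens up.
Directrix is the horizontal line y = k − p = -12 − (1/2) = -25/2.

y = -25/2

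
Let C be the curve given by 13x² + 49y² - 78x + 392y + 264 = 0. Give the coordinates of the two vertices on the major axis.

Group: 13(x² - 6x) + 49(y² + 8y) = -264
Completing the square gives 13(x - 3)² + 49(y + 4)² = -264 + 117 + 784 = 637.
Divide through by 637 to get (x - 3)²/49 + (y + 4)²/13 = 1.
Ellipse, center (3, -4), major axis horizontal; a² = 49, b² = 13.
a = 7. Vertices at (h ± a, k).

(-4, -4) and (10, -4)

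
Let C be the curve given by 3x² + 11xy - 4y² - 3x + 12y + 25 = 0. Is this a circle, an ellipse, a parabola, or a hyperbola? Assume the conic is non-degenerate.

hyperbola

A = 3, B = 11, C = -4.
Discriminant B² − 4AC = 11² − 4·3·(-4) = 169.
B² − 4AC > 0 ⇒ hyperbola.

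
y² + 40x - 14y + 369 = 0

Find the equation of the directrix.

Only y is squared. Complete the square in y: (y - 7)² = -40(x + 8).
Vertex (-8, 7); 4p = -40 so p = -10. Opens left.
Directrix is the vertical line x = h − p = -8 − (-10) = 2.

x = 2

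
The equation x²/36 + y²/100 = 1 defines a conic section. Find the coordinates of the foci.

(0, -8) and (0, 8)

Center (0, 0). The larger denominator 100 sits under the y-term, so the major axis is vertical; a² = 100, b² = 36.
c² = a² - b² = 100 - 36 = 64, so c = 8.
Foci lie on the vertical axis through the center: (h, k ± c).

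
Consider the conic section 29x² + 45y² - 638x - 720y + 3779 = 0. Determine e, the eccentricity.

Rearranging, 29(x² - 22x) + 45(y² - 16y) = -3779.
Completing the square gives 29(x - 11)² + 45(y - 8)² = -3779 + 3509 + 2880 = 2610.
Divide by 2610: (x - 11)²/90 + (y - 8)²/58 = 1
Ellipse, center (11, 8), major axis horizontal; a² = 90, b² = 58.
c² = a² - b² = 32, so c = 4√2.
e = c/a = 4√2/3√10 = 4√5/15.

e = 4√5/15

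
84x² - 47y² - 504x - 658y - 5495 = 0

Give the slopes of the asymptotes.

2√987/47 and -2√987/47

84(x² - 6x) -47(y² + 14y) = 5495
Complete the square in x and y: 84(x - 3)² -47(y + 7)² = 5495 + 756 - 2303 = 3948
Dividing both sides by 3948: (x - 3)²/47 - (y + 7)²/84 = 1
Hyperbola, center (3, -7), transverse axis horizontal; a² = 47, b² = 84.
For a horizontal hyperbola the asymptotes have slope ±b/a.
Here that is ±2√21/√47 = ±2√987/47.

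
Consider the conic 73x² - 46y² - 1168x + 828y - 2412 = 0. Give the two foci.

(8 - √119, 9) and (8 + √119, 9)

Group the x- and y-terms: 73(x² - 16x) -46(y² - 18y) = 2412
Completing the square gives 73(x - 8)² -46(y - 9)² = 2412 + 4672 - 3726 = 3358.
Divide through by 3358 to get (x - 8)²/46 - (y - 9)²/73 = 1.
Hyperbola, center (8, 9), transverse axis horizontal; a² = 46, b² = 73.
c² = a² + b² = 46 + 73 = 119, so c = √119.
Foci lie on the horizontal axis through the center: (h ± c, k).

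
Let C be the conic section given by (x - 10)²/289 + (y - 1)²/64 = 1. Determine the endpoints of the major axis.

(-7, 1) and (27, 1)

Center (10, 1). The larger denominator 289 sits under the x-term, so the major axis is horizontal; a² = 289, b² = 64.
a = 17. Vertices at (h ± a, k).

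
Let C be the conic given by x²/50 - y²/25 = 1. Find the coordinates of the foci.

Center (0, 0). The positive term is the x-term, so the transverse axis is horizontal; a² = 50, b² = 25.
c² = a² + b² = 50 + 25 = 75, so c = 5√3.
Foci lie on the horizontal axis through the center: (h ± c, k).

(0 - 5√3, 0) and (0 + 5√3, 0)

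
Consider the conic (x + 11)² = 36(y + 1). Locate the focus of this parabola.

Vertex (-11, -1); 4p = 36 so p = 9. Opens up.
Focus is p units from the vertex along the axis: (h, k + p).

(-11, 8)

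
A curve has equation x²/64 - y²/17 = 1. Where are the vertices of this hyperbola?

(-8, 0) and (8, 0)

Center (0, 0). The positive term is the x-term, so the transverse axis is horizontal; a² = 64, b² = 17.
a = 8. Vertices at (h ± a, k).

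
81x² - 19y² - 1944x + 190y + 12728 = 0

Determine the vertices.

(12, -4) and (12, 14)

Collect terms: 81(x² - 24x) -19(y² - 10y) = -12728
Complete the square in x and y: 81(x - 12)² -19(y - 5)² = -12728 + 11664 - 475 = -1539
Divide by -1539: (y - 5)²/81 - (x - 12)²/19 = 1
Hyperbola, center (12, 5), transverse axis vertical; a² = 81, b² = 19.
a = 9. Vertices at (h, k ± a).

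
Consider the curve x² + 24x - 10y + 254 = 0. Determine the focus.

(-12, 27/2)

Only x is squared. Complete the square in x: (x + 12)² = 10(y - 11).
Vertex (-12, 11); 4p = 10 so p = 5/2. Opens up.
Focus is p units from the vertex along the axis: (h, k + p).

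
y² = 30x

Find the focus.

Vertex (0, 0); 4p = 30 so p = 15/2. Opens right.
Focus is p units from the vertex along the axis: (h + p, k).

(15/2, 0)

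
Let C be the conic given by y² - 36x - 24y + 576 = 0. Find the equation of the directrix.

Only y is squared. Complete the square in y: (y - 12)² = 36(x - 12).
Vertex (12, 12); 4p = 36 so p = 9. Opens right.
Directrix is the vertical line x = h − p = 12 − (9) = 3.

x = 3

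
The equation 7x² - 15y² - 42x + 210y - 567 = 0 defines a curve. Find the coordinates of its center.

Rearranging, 7(x² - 6x) -15(y² - 14y) = 567.
7(x - 3)² -15(y - 7)² = 567 + 63 - 735 = -105
Divide by -105: (y - 7)²/7 - (x - 3)²/15 = 1
Hyperbola with center (3, 7).

(3, 7)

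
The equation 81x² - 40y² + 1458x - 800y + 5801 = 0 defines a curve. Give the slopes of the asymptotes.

9√10/20 and -9√10/20

Collect terms: 81(x² + 18x) -40(y² + 20y) = -5801
81(x + 9)² -40(y + 10)² = -5801 + 6561 - 4000 = -3240
Dividing both sides by -3240: (y + 10)²/81 - (x + 9)²/40 = 1
Hyperbola, center (-9, -10), transverse axis vertical; a² = 81, b² = 40.
For a vertical hyperbola the asymptotes have slope ±a/b.
Here that is ±9/2√10 = ±9√10/20.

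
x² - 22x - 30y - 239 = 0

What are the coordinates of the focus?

(11, -9/2)

Only x is squared. Complete the square in x: (x - 11)² = 30(y + 12).
Vertex (11, -12); 4p = 30 so p = 15/2. Opens up.
Focus is p units from the vertex along the axis: (h, k + p).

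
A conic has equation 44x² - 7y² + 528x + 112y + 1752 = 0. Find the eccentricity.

Group the x- and y-terms: 44(x² + 12x) -7(y² - 16y) = -1752
44(x + 6)² -7(y - 8)² = -1752 + 1584 - 448 = -616
Divide by -616: (y - 8)²/88 - (x + 6)²/14 = 1
Hyperbola, center (-6, 8), transverse axis vertical; a² = 88, b² = 14.
c² = a² + b² = 102, so c = √102.
e = c/a = √102/2√22 = √561/22.

e = √561/22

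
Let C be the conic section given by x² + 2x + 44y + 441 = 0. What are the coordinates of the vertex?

(-1, -10)

Only x is squared. Complete the square in x: (x + 1)² = -44(y + 10).
Vertex (-1, -10); 4p = -44 so p = -11. Opens down.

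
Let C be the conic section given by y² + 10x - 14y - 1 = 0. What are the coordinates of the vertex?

Only y is squared. Complete the square in y: (y - 7)² = -10(x - 5).
Vertex (5, 7); 4p = -10 so p = -5/2. Opens left.

(5, 7)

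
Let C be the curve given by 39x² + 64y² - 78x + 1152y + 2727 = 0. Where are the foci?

(-4, -9) and (6, -9)

39(x² - 2x) + 64(y² + 18y) = -2727
Complete the square in x and y: 39(x - 1)² + 64(y + 9)² = -2727 + 39 + 5184 = 2496
Divide through by 2496 to get (x - 1)²/64 + (y + 9)²/39 = 1.
Ellipse, center (1, -9), major axis horizontal; a² = 64, b² = 39.
c² = a² - b² = 64 - 39 = 25, so c = 5.
Foci lie on the horizontal axis through the center: (h ± c, k).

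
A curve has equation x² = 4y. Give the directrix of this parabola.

Vertex (0, 0); 4p = 4 so p = 1. Opens up.
Directrix is the horizontal line y = k − p = 0 − (1) = -1.

y = -1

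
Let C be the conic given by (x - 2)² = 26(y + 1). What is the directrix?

y = -15/2

Vertex (2, -1); 4p = 26 so p = 13/2. Opens up.
Directrix is the horizontal line y = k − p = -1 − (13/2) = -15/2.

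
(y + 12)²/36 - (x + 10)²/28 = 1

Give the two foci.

(-10, -20) and (-10, -4)

Center (-10, -12). The positive term is the y-term, so the transverse axis is vertical; a² = 36, b² = 28.
c² = a² + b² = 36 + 28 = 64, so c = 8.
Foci lie on the vertical axis through the center: (h, k ± c).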